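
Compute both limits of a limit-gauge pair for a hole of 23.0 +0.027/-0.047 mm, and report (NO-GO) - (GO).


GO = nominal - lower_tol (smallest hole = maximum material condition)
GO = 23.0 - 0.047 = 22.953
NO-GO = nominal + upper_tol (largest hole = least material condition)
NO-GO = 23.0 + 0.027 = 23.027
spread = NO-GO - GO = 23.027 - 22.953 = 0.0740

0.0740


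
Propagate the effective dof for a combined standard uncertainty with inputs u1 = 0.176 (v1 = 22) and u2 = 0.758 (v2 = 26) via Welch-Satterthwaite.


uc = sqrt(u1^2 + u2^2) = sqrt(0.176^2 + 0.758^2) = 0.77816451
v_eff = uc^4 / (u1^4/v1 + u2^4/v2)
= 0.77816451^4 / (0.176^4/22 + 0.758^4/26)
= 0.3666787 / 0.012740683
v_eff = 28.7801

28.7801


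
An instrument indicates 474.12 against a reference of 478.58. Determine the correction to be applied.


Correction = standard - reading
= 478.58 - 474.12
= 4.4600

4.4600


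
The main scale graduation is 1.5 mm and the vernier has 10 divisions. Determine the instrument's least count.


LC = MSD / n_div
= 1.5 / 10
= 0.1500

0.1500


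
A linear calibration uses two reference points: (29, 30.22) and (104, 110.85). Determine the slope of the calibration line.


slope = (y2 - y1) / (x2 - x1)
= (110.85 - 30.22) / (104 - 29)
= 80.6300 / 75
= 1.0751

1.0751


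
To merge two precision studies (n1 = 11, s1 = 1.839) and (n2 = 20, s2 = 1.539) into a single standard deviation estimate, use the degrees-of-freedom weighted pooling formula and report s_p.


s_p = sqrt(((n1-1)*s1^2 + (n2-1)*s2^2) / (n1+n2-2))
numerator = (11-1)*1.839^2 + (20-1)*1.539^2 = 33.81921 + 45.001899 = 78.821109
denominator = 11 + 20 - 2 = 29
s_p^2 = 78.821109 / 29 = 2.7179693
s_p = sqrt(2.7179693) = 1.6486

1.6486


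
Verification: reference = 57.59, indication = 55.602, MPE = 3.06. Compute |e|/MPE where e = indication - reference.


e = indication - reference = 55.602 - 57.59 = -1.9880
|e| = 1.9880
ratio = |e| / MPE = 1.9880 / 3.06
ratio = 0.6497

0.6497


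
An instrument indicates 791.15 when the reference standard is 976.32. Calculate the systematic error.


Systematic error = measured - true
= 791.15 - 976.32
= -185.1700

-185.1700


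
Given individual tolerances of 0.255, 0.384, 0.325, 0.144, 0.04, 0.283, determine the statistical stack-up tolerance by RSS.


RSS = sqrt(0.255^2 + 0.384^2 + 0.325^2 + 0.144^2 + 0.04^2 + 0.283^2)
= sqrt(0.420531)
= 0.6485

0.6485


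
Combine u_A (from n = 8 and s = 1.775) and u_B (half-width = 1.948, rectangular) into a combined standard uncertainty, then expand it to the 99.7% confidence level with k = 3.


u_A = s / sqrt(n) = 1.775 / sqrt(8) = 0.62755727
u_B = half_width / sqrt(3) = 1.948 / sqrt(3) = 1.1246783
uc = sqrt(u_A^2 + u_B^2) = sqrt(0.62755727^2 + 1.1246783^2) = 1.2879167
U = k * uc = 3 * 1.2879167
U = 3.8638

3.8638


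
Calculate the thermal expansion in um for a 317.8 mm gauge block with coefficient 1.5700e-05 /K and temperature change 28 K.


dL = L * alpha * dT
= 317.8 * 1.5700e-05 * 28
= 0.1397049 mm
dL_um = 0.1397049 * 1000 = 139.7049 um

139.7049


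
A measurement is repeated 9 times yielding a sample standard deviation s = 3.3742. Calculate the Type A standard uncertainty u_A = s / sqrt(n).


u_A = s / sqrt(n)
u_A = 3.3742 / sqrt(9)
u_A = 3.3742 / 3
u_A = 1.1247

1.1247


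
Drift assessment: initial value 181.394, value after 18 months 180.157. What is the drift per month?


rate = (v2 - v1) / months
= (180.157 - 181.394) / 18
= -1.2370 / 18
= -0.0687

-0.0687


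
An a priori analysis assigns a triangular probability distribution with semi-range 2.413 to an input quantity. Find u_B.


u_B = half_width / sqrt(6)
u_B = 2.413 / 2.4494897
u_B = 0.9851

0.9851


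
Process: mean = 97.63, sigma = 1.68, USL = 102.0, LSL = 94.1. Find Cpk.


Cpu = (USL - mean) / (3*sigma) = (102.0 - 97.63) / (3*1.68) = 0.8671
Cpl = (mean - LSL) / (3*sigma) = (97.63 - 94.1) / (3*1.68) = 0.7004
Cpk = min(Cpu, Cpl) = 0.7004

0.7004


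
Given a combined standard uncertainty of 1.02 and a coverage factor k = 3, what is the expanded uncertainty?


U = k * uc
U = 3 * 1.02
U = 3.0600

3.0600


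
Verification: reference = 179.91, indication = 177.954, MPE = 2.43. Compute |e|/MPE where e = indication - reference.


e = indication - reference = 177.954 - 179.91 = -1.9560
|e| = 1.9560
ratio = |e| / MPE = 1.9560 / 2.43
ratio = 0.8049

0.8049


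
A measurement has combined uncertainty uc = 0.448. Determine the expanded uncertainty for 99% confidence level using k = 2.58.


U = k * uc
U = 2.58 * 0.448
U = 1.1558

1.1558


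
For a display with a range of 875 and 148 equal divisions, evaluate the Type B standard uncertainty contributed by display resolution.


resolution = range / divisions
resolution = 875 / 148 = 5.9121622
u_res = resolution / (2*sqrt(3))
u_res = 5.9121622 / 3.4641016
u_res = 1.7067

1.7067


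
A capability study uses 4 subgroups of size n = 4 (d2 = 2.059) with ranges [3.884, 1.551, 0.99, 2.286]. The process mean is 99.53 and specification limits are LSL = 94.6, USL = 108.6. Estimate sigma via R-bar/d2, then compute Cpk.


R_bar = (3.884 + 1.551 + 0.99 + 2.286) / 4 = 2.17775
sigma = R_bar / d2 = 2.17775 / 2.059 = 1.0576736
Cp = (USL - LSL)/(6*sigma) = (108.6 - 94.6)/(6*1.0576736) = 2.2061
Cpu = (108.6 - 99.53)/(3*1.0576736) = 2.8585
Cpl = (99.53 - 94.6)/(3*1.0576736) = 1.5537
Cpk = min(Cpu, Cpl) = 1.5537

1.5537


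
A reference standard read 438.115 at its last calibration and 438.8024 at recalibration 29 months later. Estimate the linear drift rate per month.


rate = (v2 - v1) / months
= (438.8024 - 438.115) / 29
= 0.6874 / 29
= 0.0237

0.0237


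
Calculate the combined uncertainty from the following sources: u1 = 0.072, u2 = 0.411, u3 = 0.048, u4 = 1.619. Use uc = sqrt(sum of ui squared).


uc = sqrt(0.072^2 + 0.411^2 + 0.048^2 + 1.619^2)
uc = sqrt(2.79757)
uc = 1.6726

1.6726


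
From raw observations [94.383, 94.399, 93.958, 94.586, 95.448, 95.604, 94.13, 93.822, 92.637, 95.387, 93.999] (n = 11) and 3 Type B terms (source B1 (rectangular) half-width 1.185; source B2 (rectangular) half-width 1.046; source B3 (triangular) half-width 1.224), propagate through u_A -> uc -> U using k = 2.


mean = (94.383 + 94.399 + 93.958 + 94.586 + 95.448 + 95.604 + 94.13 + 93.822 + 92.637 + 95.387 + 93.999) / 11 = 94.39572727
s = sqrt(sum((x - mean)^2)/(n-1)) = 0.8618638
u_A = s / sqrt(n) = 0.8618638 / sqrt(11) = 0.25986171
u_B1 = 1.185 / sqrt(3) = 0.68416007
u_B2 = 1.046 / sqrt(3) = 0.60390838
u_B3 = 1.224 / sqrt(6) = 0.49969591
uc = sqrt(0.25986171^2 + 0.68416007^2 + 0.60390838^2 + 0.49969591^2) = 1.0723826
U = k * uc = 2 * 1.0723826
U = 2.1448

2.1448


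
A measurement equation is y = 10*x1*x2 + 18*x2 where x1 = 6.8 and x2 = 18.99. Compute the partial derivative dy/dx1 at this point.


y = 10*x1*x2 + 18*x2
dy/dx1 = 10*x2
Evaluate at x2 = 18.99: c1 = 10 * 18.99
c1 = 189.9000

189.9000


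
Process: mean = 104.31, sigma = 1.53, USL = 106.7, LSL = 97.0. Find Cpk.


Cpu = (USL - mean) / (3*sigma) = (106.7 - 104.31) / (3*1.53) = 0.5207
Cpl = (mean - LSL) / (3*sigma) = (104.31 - 97.0) / (3*1.53) = 1.5926
Cpk = min(Cpu, Cpl) = 0.5207

0.5207


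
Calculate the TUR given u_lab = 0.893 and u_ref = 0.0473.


TUR = u_lab / u_ref
= 0.893 / 0.0473
= 18.8795

18.8795


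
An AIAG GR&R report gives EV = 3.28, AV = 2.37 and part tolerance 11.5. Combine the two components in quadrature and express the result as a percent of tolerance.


GRR = sqrt(EV^2 + AV^2) = sqrt(3.28^2 + 2.37^2) = 4.0466406
%GRR = GRR / tol * 100 = 4.0466406 / 11.5 * 100
%GRR = 35.1882

35.1882


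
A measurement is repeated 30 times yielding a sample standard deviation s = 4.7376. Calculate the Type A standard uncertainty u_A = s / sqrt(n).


u_A = s / sqrt(n)
u_A = 4.7376 / sqrt(30)
u_A = 4.7376 / 5.4772256
u_A = 0.8650

0.8650


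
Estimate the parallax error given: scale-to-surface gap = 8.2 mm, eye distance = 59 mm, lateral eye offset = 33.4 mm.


error = h * offset / d
= 8.2 * 33.4 / 59
= 4.6420

4.6420


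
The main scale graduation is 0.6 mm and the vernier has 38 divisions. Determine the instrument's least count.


LC = MSD / n_div
= 0.6 / 38
= 0.0158

0.0158


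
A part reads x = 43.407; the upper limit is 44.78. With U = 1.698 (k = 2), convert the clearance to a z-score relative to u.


u = U / k = 1.698 / 2 = 0.849
margin = |USL - x| = |44.78 - 43.407| = 1.373
z = margin / u = 1.373 / 0.849
z = 1.6172

1.6172


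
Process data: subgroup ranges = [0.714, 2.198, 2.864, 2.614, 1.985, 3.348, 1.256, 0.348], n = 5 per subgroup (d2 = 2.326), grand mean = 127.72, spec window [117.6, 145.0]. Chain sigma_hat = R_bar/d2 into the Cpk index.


R_bar = (0.714 + 2.198 + 2.864 + 2.614 + 1.985 + 3.348 + 1.256 + 0.348) / 8 = 1.915875
sigma = R_bar / d2 = 1.915875 / 2.326 = 0.82367799
Cp = (USL - LSL)/(6*sigma) = (145.0 - 117.6)/(6*0.82367799) = 5.5442
Cpu = (145.0 - 127.72)/(3*0.82367799) = 6.9930
Cpl = (127.72 - 117.6)/(3*0.82367799) = 4.0955
Cpk = min(Cpu, Cpl) = 4.0955

4.0955


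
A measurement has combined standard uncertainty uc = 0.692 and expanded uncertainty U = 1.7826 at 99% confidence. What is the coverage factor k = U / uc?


k = U / uc
k = 1.7826 / 0.692
k = 2.576

2.576


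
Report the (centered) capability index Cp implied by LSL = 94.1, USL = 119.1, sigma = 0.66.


Cp = (USL - LSL) / (6 * sigma)
= (119.1 - 94.1) / (6 * 0.66)
= 25.0000 / 3.9600
= 6.3131

6.3131


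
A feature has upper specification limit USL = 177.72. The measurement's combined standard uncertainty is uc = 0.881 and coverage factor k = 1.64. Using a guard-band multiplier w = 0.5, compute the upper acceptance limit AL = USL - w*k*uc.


U = k * uc = 1.64 * 0.881 = 1.44484
guard band g = w * U = 0.5 * 1.44484 = 0.72242
AL = USL - g = 177.72 - 0.72242
AL = 176.9976

176.9976


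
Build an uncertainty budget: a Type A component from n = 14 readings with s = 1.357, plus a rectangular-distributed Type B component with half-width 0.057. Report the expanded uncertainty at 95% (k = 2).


u_A = s / sqrt(n) = 1.357 / sqrt(14) = 0.36267351
u_B = half_width / sqrt(3) = 0.057 / sqrt(3) = 0.032908965
uc = sqrt(u_A^2 + u_B^2) = sqrt(0.36267351^2 + 0.032908965^2) = 0.36416353
U = k * uc = 2 * 0.36416353
U = 0.7283

0.7283


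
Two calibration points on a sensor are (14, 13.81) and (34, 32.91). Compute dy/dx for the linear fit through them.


slope = (y2 - y1) / (x2 - x1)
= (32.91 - 13.81) / (34 - 14)
= 19.1000 / 20
= 0.9550

0.9550


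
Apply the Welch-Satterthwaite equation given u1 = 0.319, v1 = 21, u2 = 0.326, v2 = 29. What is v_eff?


uc = sqrt(u1^2 + u2^2) = sqrt(0.319^2 + 0.326^2) = 0.45611073
v_eff = uc^4 / (u1^4/v1 + u2^4/v2)
= 0.45611073^4 / (0.319^4/21 + 0.326^4/29)
= 0.043279393 / 0.00088257813
v_eff = 49.0375

49.0375


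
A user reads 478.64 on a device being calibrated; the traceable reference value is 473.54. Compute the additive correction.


Correction = standard - reading
= 473.54 - 478.64
= -5.1000

-5.1000


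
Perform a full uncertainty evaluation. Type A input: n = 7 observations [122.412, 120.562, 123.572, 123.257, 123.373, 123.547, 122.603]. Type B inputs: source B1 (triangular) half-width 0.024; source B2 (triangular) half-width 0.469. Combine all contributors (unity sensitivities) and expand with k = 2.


mean = (122.412 + 120.562 + 123.572 + 123.257 + 123.373 + 123.547 + 122.603) / 7 = 122.7608571
s = sqrt(sum((x - mean)^2)/(n-1)) = 1.070704
u_A = s / sqrt(n) = 1.070704 / sqrt(7) = 0.40468807
u_B1 = 0.024 / sqrt(6) = 0.009797959
u_B2 = 0.469 / sqrt(6) = 0.19146845
uc = sqrt(0.40468807^2 + 0.009797959^2 + 0.19146845^2) = 0.4478042
U = k * uc = 2 * 0.4478042
U = 0.8956

0.8956


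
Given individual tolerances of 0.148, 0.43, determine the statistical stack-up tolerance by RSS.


RSS = sqrt(0.148^2 + 0.43^2)
= sqrt(0.206804)
= 0.4548

0.4548


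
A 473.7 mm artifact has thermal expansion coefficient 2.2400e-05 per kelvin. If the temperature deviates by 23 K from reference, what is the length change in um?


dL = L * alpha * dT
= 473.7 * 2.2400e-05 * 23
= 0.2440502 mm
dL_um = 0.2440502 * 1000 = 244.0502 um

244.0502


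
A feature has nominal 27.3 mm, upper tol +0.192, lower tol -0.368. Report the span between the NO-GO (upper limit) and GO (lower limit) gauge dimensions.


GO = nominal - lower_tol (smallest hole = maximum material condition)
GO = 27.3 - 0.368 = 26.932
NO-GO = nominal + upper_tol (largest hole = least material condition)
NO-GO = 27.3 + 0.192 = 27.492
spread = NO-GO - GO = 27.492 - 26.932 = 0.5600

0.5600


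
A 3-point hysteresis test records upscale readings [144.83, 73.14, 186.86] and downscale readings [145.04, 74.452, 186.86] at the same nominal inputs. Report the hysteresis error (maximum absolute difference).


|144.83 - 145.04| = 0.2100
|73.14 - 74.452| = 1.3120
|186.86 - 186.86| = 0
hysteresis = max(diffs) = 1.3120

1.3120


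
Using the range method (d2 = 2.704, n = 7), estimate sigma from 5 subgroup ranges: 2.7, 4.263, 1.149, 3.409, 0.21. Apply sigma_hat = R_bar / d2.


R_bar = (2.7 + 4.263 + 1.149 + 3.409 + 0.21) / 5
R_bar = 11.731 / 5 = 2.3462
sigma_hat = R_bar / d2 = 2.3462 / 2.704 = 0.8677

0.8677


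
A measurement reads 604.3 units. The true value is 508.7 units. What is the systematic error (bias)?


Systematic error = measured - true
= 604.3 - 508.7
= 95.6000

95.6000


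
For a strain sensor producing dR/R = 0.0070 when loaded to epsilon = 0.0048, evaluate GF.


GF = (dR/R) / epsilon
= 0.0070 / 0.0048
= 1.4583

1.4583


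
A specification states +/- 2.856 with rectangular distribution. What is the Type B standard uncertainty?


u_B = half_width / sqrt(3)
u_B = 2.856 / 1.7320508
u_B = 1.6489

1.6489


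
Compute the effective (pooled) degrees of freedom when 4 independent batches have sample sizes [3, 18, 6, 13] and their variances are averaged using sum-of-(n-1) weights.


nu = sum_i (n_i - 1)
nu = ((3 - 1) + (18 - 1) + (6 - 1) + (13 - 1))
nu = 2 + 17 + 5 + 12
nu = 36

36


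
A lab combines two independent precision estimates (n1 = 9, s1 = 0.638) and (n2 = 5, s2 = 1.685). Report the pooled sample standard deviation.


s_p = sqrt(((n1-1)*s1^2 + (n2-1)*s2^2) / (n1+n2-2))
numerator = (9-1)*0.638^2 + (5-1)*1.685^2 = 3.256352 + 11.3569 = 14.613252
denominator = 9 + 5 - 2 = 12
s_p^2 = 14.613252 / 12 = 1.217771
s_p = sqrt(1.217771) = 1.1035

1.1035


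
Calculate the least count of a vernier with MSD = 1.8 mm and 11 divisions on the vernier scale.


LC = MSD / n_div
= 1.8 / 11
= 0.1636

0.1636


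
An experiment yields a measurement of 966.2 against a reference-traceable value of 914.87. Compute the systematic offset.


Systematic error = measured - true
= 966.2 - 914.87
= 51.3300

51.3300


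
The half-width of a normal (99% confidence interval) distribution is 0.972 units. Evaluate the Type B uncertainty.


u_B = half_width / 2.576
u_B = 0.972 / 2.576
u_B = 0.3773

0.3773


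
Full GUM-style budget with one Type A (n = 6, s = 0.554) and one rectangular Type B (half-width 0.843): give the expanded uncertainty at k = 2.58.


u_A = s / sqrt(n) = 0.554 / sqrt(6) = 0.22616955
u_B = half_width / sqrt(3) = 0.843 / sqrt(3) = 0.48670628
uc = sqrt(u_A^2 + u_B^2) = sqrt(0.22616955^2 + 0.48670628^2) = 0.53668955
U = k * uc = 2.58 * 0.53668955
U = 1.3847

1.3847


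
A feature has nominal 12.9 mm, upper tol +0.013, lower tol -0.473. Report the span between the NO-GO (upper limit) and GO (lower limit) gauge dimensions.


GO = nominal - lower_tol (smallest hole = maximum material condition)
GO = 12.9 - 0.473 = 12.427
NO-GO = nominal + upper_tol (largest hole = least material condition)
NO-GO = 12.9 + 0.013 = 12.913
spread = NO-GO - GO = 12.913 - 12.427 = 0.4860

0.4860


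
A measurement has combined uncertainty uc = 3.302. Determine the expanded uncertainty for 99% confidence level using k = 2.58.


U = k * uc
U = 2.58 * 3.302
U = 8.5192

8.5192


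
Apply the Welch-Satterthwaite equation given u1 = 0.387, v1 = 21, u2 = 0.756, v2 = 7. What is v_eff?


uc = sqrt(u1^2 + u2^2) = sqrt(0.387^2 + 0.756^2) = 0.84929677
v_eff = uc^4 / (u1^4/v1 + u2^4/v2)
= 0.84929677^4 / (0.387^4/21 + 0.756^4/7)
= 0.52028091 / 0.047732902
v_eff = 10.8998

10.8998


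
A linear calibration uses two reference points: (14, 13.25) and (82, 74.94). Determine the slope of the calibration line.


slope = (y2 - y1) / (x2 - x1)
= (74.94 - 13.25) / (82 - 14)
= 61.6900 / 68
= 0.9072

0.9072


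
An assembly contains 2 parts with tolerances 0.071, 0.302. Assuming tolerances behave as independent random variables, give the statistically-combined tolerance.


RSS = sqrt(0.071^2 + 0.302^2)
= sqrt(0.096245)
= 0.3102

0.3102


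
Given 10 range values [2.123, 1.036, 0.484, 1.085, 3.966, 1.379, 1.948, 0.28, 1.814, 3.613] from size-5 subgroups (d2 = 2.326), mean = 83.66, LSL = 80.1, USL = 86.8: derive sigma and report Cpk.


R_bar = (2.123 + 1.036 + 0.484 + 1.085 + 3.966 + 1.379 + 1.948 + 0.28 + 1.814 + 3.613) / 10 = 1.7728
sigma = R_bar / d2 = 1.7728 / 2.326 = 0.76216681
Cp = (USL - LSL)/(6*sigma) = (86.8 - 80.1)/(6*0.76216681) = 1.4651
Cpu = (86.8 - 83.66)/(3*0.76216681) = 1.3733
Cpl = (83.66 - 80.1)/(3*0.76216681) = 1.5570
Cpk = min(Cpu, Cpl) = 1.3733

1.3733


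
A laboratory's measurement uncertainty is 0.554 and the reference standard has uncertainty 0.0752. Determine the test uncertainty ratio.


TUR = u_lab / u_ref
= 0.554 / 0.0752
= 7.3670

7.3670


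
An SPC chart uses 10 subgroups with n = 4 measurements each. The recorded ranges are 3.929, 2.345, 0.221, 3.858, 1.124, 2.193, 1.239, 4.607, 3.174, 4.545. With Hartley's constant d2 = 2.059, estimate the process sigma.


R_bar = (3.929 + 2.345 + 0.221 + 3.858 + 1.124 + 2.193 + 1.239 + 4.607 + 3.174 + 4.545) / 10
R_bar = 27.235 / 10 = 2.7235
sigma_hat = R_bar / d2 = 2.7235 / 2.059 = 1.3227

1.3227


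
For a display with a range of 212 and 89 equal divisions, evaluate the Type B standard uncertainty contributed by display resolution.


resolution = range / divisions
resolution = 212 / 89 = 2.3820225
u_res = resolution / (2*sqrt(3))
u_res = 2.3820225 / 3.4641016
u_res = 0.6876

0.6876


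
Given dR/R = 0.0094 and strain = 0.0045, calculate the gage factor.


GF = (dR/R) / epsilon
= 0.0094 / 0.0045
= 2.0889

2.0889


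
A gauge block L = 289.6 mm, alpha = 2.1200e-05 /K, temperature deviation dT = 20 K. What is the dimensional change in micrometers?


dL = L * alpha * dT
= 289.6 * 2.1200e-05 * 20
= 0.1227904 mm
dL_um = 0.1227904 * 1000 = 122.7904 um

122.7904


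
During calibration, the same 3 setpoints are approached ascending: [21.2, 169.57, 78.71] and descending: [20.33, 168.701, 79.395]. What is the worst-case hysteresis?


|21.2 - 20.33| = 0.8700
|169.57 - 168.701| = 0.8690
|78.71 - 79.395| = 0.6850
hysteresis = max(diffs) = 0.8700

0.8700


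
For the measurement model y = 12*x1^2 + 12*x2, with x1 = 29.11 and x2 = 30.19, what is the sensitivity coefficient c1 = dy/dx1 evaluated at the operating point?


y = 12*x1^2 + 12*x2
dy/dx1 = 2*12*x1
Evaluate at x1 = 29.11: c1 = 24 * 29.11
c1 = 698.6400

698.6400


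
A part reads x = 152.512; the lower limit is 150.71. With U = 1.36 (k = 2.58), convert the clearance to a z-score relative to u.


u = U / k = 1.36 / 2.58 = 0.52713178
margin = |LSL - x| = |150.71 - 152.512| = 1.802
z = margin / u = 1.802 / 0.52713178
z = 3.4185

3.4185


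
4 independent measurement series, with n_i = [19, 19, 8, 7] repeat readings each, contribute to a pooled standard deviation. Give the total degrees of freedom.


nu = sum_i (n_i - 1)
nu = ((19 - 1) + (19 - 1) + (8 - 1) + (7 - 1))
nu = 18 + 18 + 7 + 6
nu = 49

49


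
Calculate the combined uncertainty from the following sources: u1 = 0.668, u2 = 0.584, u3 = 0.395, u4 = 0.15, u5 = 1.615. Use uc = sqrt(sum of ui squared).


uc = sqrt(0.668^2 + 0.584^2 + 0.395^2 + 0.15^2 + 1.615^2)
uc = sqrt(3.57403)
uc = 1.8905

1.8905


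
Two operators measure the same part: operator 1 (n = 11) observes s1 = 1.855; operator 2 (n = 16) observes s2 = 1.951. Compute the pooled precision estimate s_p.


s_p = sqrt(((n1-1)*s1^2 + (n2-1)*s2^2) / (n1+n2-2))
numerator = (11-1)*1.855^2 + (16-1)*1.951^2 = 34.41025 + 57.096015 = 91.506265
denominator = 11 + 16 - 2 = 25
s_p^2 = 91.506265 / 25 = 3.6602506
s_p = sqrt(3.6602506) = 1.9132

1.9132


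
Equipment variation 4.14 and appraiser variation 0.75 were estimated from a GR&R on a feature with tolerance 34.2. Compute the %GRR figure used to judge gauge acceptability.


GRR = sqrt(EV^2 + AV^2) = sqrt(4.14^2 + 0.75^2) = 4.2073864
%GRR = GRR / tol * 100 = 4.2073864 / 34.2 * 100
%GRR = 12.3023

12.3023


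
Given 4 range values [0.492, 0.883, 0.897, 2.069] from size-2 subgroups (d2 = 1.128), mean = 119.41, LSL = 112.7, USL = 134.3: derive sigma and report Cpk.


R_bar = (0.492 + 0.883 + 0.897 + 2.069) / 4 = 1.08525
sigma = R_bar / d2 = 1.08525 / 1.128 = 0.96210106
Cp = (USL - LSL)/(6*sigma) = (134.3 - 112.7)/(6*0.96210106) = 3.7418
Cpu = (134.3 - 119.41)/(3*0.96210106) = 5.1588
Cpl = (119.41 - 112.7)/(3*0.96210106) = 2.3248
Cpk = min(Cpu, Cpl) = 2.3248

2.3248


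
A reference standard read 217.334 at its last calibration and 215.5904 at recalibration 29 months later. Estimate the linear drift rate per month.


rate = (v2 - v1) / months
= (215.5904 - 217.334) / 29
= -1.7436 / 29
= -0.0601

-0.0601


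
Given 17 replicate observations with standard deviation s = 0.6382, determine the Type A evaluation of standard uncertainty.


u_A = s / sqrt(n)
u_A = 0.6382 / sqrt(17)
u_A = 0.6382 / 4.1231056
u_A = 0.1548

0.1548


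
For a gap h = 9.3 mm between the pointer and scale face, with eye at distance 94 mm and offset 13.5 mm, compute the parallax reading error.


error = h * offset / d
= 9.3 * 13.5 / 94
= 1.3356

1.3356


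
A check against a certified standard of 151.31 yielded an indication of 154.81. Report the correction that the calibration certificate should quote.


Correction = standard - reading
= 151.31 - 154.81
= -3.5000

-3.5000


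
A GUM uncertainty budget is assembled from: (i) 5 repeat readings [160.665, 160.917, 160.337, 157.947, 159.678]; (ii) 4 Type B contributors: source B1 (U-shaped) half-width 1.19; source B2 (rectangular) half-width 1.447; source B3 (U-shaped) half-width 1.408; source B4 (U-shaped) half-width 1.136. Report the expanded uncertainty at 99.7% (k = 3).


mean = (160.665 + 160.917 + 160.337 + 157.947 + 159.678) / 5 = 159.9088
s = sqrt(sum((x - mean)^2)/(n-1)) = 1.1909648
u_A = s / sqrt(n) = 1.1909648 / sqrt(5) = 0.53261565
u_B1 = 1.19 / sqrt(2) = 0.84145707
u_B2 = 1.447 / sqrt(3) = 0.83542584
u_B3 = 1.408 / sqrt(2) = 0.99560635
u_B4 = 1.136 / sqrt(2) = 0.8032733
uc = sqrt(0.53261565^2 + 0.84145707^2 + 0.83542584^2 + 0.99560635^2 + 0.8032733^2) = 1.8237724
U = k * uc = 3 * 1.8237724
U = 5.4713

5.4713


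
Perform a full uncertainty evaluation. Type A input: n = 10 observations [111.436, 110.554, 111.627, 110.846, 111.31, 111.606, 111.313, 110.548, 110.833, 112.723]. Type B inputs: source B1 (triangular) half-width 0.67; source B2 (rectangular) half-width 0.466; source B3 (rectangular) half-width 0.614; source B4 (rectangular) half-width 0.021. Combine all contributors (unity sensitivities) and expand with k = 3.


mean = (111.436 + 110.554 + 111.627 + 110.846 + 111.31 + 111.606 + 111.313 + 110.548 + 110.833 + 112.723) / 10 = 111.2796
s = sqrt(sum((x - mean)^2)/(n-1)) = 0.64861583
u_A = s / sqrt(n) = 0.64861583 / sqrt(10) = 0.20511033
u_B1 = 0.67 / sqrt(6) = 0.27352635
u_B2 = 0.466 / sqrt(3) = 0.26904523
u_B3 = 0.614 / sqrt(3) = 0.35449307
u_B4 = 0.021 / sqrt(3) = 0.012124356
uc = sqrt(0.20511033^2 + 0.27352635^2 + 0.26904523^2 + 0.35449307^2 + 0.012124356^2) = 0.56132396
U = k * uc = 3 * 0.56132396
U = 1.6840

1.6840


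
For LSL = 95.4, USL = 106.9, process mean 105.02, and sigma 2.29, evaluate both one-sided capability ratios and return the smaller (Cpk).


Cpu = (USL - mean) / (3*sigma) = (106.9 - 105.02) / (3*2.29) = 0.2737
Cpl = (mean - LSL) / (3*sigma) = (105.02 - 95.4) / (3*2.29) = 1.4003
Cpk = min(Cpu, Cpl) = 0.2737

0.2737


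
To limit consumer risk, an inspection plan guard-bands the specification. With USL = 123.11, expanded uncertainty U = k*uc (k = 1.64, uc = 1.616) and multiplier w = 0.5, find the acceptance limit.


U = k * uc = 1.64 * 1.616 = 2.65024
guard band g = w * U = 0.5 * 2.65024 = 1.32512
AL = USL - g = 123.11 - 1.32512
AL = 121.7849

121.7849


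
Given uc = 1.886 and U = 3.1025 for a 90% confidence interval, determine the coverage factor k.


k = U / uc
k = 3.1025 / 1.886
k = 1.645

1.645


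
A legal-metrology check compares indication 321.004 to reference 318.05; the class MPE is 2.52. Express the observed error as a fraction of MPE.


e = indication - reference = 321.004 - 318.05 = 2.9540
|e| = 2.9540
ratio = |e| / MPE = 2.9540 / 2.52
ratio = 1.1722

1.1722


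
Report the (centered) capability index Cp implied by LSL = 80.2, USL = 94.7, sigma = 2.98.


Cp = (USL - LSL) / (6 * sigma)
= (94.7 - 80.2) / (6 * 2.98)
= 14.5000 / 17.8800
= 0.8110

0.8110


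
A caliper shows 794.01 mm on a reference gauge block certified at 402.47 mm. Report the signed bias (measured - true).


Systematic error = measured - true
= 794.01 - 402.47
= 391.5400

391.5400


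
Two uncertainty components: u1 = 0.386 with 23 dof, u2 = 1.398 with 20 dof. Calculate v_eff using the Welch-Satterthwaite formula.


uc = sqrt(u1^2 + u2^2) = sqrt(0.386^2 + 1.398^2) = 1.4503103
v_eff = uc^4 / (u1^4/v1 + u2^4/v2)
= 1.4503103^4 / (0.386^4/23 + 1.398^4/20)
= 4.4242914 / 0.19194996
v_eff = 23.0492

23.0492


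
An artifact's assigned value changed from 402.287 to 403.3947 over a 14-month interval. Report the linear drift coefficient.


rate = (v2 - v1) / months
= (403.3947 - 402.287) / 14
= 1.1077 / 14
= 0.0791

0.0791


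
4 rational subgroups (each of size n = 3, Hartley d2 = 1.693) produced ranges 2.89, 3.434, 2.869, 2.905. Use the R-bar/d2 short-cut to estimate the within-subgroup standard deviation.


R_bar = (2.89 + 3.434 + 2.869 + 2.905) / 4
R_bar = 12.098 / 4 = 3.0245
sigma_hat = R_bar / d2 = 3.0245 / 1.693 = 1.7865

1.7865


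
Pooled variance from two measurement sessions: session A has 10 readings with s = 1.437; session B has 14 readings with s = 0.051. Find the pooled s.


s_p = sqrt(((n1-1)*s1^2 + (n2-1)*s2^2) / (n1+n2-2))
numerator = (10-1)*1.437^2 + (14-1)*0.051^2 = 18.584721 + 0.033813 = 18.618534
denominator = 10 + 14 - 2 = 22
s_p^2 = 18.618534 / 22 = 0.846297
s_p = sqrt(0.846297) = 0.9199

0.9199


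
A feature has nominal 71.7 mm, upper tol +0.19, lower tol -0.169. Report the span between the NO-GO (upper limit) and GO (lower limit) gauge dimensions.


GO = nominal - lower_tol (smallest hole = maximum material condition)
GO = 71.7 - 0.169 = 71.531
NO-GO = nominal + upper_tol (largest hole = least material condition)
NO-GO = 71.7 + 0.19 = 71.89
spread = NO-GO - GO = 71.89 - 71.531 = 0.3590

0.3590


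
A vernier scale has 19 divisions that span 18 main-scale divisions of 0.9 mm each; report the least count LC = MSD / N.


LC = MSD / n_div
= 0.9 / 19
= 0.0474

0.0474


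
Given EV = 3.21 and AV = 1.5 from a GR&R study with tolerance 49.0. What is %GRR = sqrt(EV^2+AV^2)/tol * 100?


GRR = sqrt(EV^2 + AV^2) = sqrt(3.21^2 + 1.5^2) = 3.5431765
%GRR = GRR / tol * 100 = 3.5431765 / 49.0 * 100
%GRR = 7.2310

7.2310


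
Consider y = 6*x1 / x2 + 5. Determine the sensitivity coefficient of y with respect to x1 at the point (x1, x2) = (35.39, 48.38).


y = 6*x1 / x2 + 5
dy/dx1 = 6/x2
Evaluate at x2 = 48.38: c1 = 6 / 48.38
c1 = 0.1240

0.1240


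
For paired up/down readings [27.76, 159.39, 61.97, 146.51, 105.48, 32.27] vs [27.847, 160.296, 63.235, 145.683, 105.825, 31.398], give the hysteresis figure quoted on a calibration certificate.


|27.76 - 27.847| = 0.0870
|159.39 - 160.296| = 0.9060
|61.97 - 63.235| = 1.2650
|146.51 - 145.683| = 0.8270
|105.48 - 105.825| = 0.3450
|32.27 - 31.398| = 0.8720
hysteresis = max(diffs) = 1.2650

1.2650


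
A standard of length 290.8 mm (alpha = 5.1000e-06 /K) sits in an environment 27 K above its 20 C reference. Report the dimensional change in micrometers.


dL = L * alpha * dT
= 290.8 * 5.1000e-06 * 27
= 0.0400432 mm
dL_um = 0.0400432 * 1000 = 40.0432 um

40.0432


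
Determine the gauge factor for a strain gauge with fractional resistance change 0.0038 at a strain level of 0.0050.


GF = (dR/R) / epsilon
= 0.0038 / 0.0050
= 0.7600

0.7600


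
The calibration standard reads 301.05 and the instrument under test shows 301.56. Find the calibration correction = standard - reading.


Correction = standard - reading
= 301.05 - 301.56
= -0.5100

-0.5100


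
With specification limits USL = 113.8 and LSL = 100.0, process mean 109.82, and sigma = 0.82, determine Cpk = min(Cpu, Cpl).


Cpu = (USL - mean) / (3*sigma) = (113.8 - 109.82) / (3*0.82) = 1.6179
Cpl = (mean - LSL) / (3*sigma) = (109.82 - 100.0) / (3*0.82) = 3.9919
Cpk = min(Cpu, Cpl) = 1.6179

1.6179


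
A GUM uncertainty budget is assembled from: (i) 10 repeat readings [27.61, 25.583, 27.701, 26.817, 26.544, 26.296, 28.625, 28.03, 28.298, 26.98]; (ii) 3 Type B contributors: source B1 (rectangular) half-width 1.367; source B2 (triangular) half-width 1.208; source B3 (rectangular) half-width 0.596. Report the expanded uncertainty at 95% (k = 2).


mean = (27.61 + 25.583 + 27.701 + 26.817 + 26.544 + 26.296 + 28.625 + 28.03 + 28.298 + 26.98) / 10 = 27.2484
s = sqrt(sum((x - mean)^2)/(n-1)) = 0.96483357
u_A = s / sqrt(n) = 0.96483357 / sqrt(10) = 0.30510716
u_B1 = 1.367 / sqrt(3) = 0.78923782
u_B2 = 1.208 / sqrt(6) = 0.49316393
u_B3 = 0.596 / sqrt(3) = 0.34410076
uc = sqrt(0.30510716^2 + 0.78923782^2 + 0.49316393^2 + 0.34410076^2) = 1.0380764
U = k * uc = 2 * 1.0380764
U = 2.0762

2.0762


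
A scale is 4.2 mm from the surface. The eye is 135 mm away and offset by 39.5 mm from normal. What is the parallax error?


error = h * offset / d
= 4.2 * 39.5 / 135
= 1.2289

1.2289


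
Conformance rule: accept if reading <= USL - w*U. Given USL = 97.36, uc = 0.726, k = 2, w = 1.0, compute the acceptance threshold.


U = k * uc = 2 * 0.726 = 1.452
guard band g = w * U = 1.0 * 1.452 = 1.452
AL = USL - g = 97.36 - 1.452
AL = 95.9080

95.9080


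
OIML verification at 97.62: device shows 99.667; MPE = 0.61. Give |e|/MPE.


e = indication - reference = 99.667 - 97.62 = 2.0470
|e| = 2.0470
ratio = |e| / MPE = 2.0470 / 0.61
ratio = 3.3557

3.3557


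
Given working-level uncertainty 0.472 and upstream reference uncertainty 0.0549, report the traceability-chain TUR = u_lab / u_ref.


TUR = u_lab / u_ref
= 0.472 / 0.0549
= 8.5974

8.5974


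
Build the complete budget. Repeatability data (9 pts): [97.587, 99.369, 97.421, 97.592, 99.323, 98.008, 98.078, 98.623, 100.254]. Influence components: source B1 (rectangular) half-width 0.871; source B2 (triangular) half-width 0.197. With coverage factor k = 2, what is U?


mean = (97.587 + 99.369 + 97.421 + 97.592 + 99.323 + 98.008 + 98.078 + 98.623 + 100.254) / 9 = 98.47277778
s = sqrt(sum((x - mean)^2)/(n-1)) = 0.98487864
u_A = s / sqrt(n) = 0.98487864 / sqrt(9) = 0.32829288
u_B1 = 0.871 / sqrt(3) = 0.50287208
u_B2 = 0.197 / sqrt(6) = 0.080424913
uc = sqrt(0.32829288^2 + 0.50287208^2 + 0.080424913^2) = 0.60590817
U = k * uc = 2 * 0.60590817
U = 1.2118

1.2118


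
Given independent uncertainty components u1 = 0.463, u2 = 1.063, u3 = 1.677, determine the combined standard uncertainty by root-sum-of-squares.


uc = sqrt(0.463^2 + 1.063^2 + 1.677^2)
uc = sqrt(4.156667)
uc = 2.0388

2.0388


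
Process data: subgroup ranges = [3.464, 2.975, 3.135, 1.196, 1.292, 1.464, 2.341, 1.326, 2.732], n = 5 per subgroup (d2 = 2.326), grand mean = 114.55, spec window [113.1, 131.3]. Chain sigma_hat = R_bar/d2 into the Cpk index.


R_bar = (3.464 + 2.975 + 3.135 + 1.196 + 1.292 + 1.464 + 2.341 + 1.326 + 2.732) / 9 = 2.2138889
sigma = R_bar / d2 = 2.2138889 / 2.326 = 0.9518009
Cp = (USL - LSL)/(6*sigma) = (131.3 - 113.1)/(6*0.9518009) = 3.1869
Cpu = (131.3 - 114.55)/(3*0.9518009) = 5.8661
Cpl = (114.55 - 113.1)/(3*0.9518009) = 0.5078
Cpk = min(Cpu, Cpl) = 0.5078

0.5078


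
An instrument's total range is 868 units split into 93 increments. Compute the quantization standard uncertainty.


resolution = range / divisions
resolution = 868 / 93 = 9.3333333
u_res = resolution / (2*sqrt(3))
u_res = 9.3333333 / 3.4641016
u_res = 2.6943

2.6943


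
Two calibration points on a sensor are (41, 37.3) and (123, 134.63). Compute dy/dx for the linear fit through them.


slope = (y2 - y1) / (x2 - x1)
= (134.63 - 37.3) / (123 - 41)
= 97.3300 / 82
= 1.1870

1.1870


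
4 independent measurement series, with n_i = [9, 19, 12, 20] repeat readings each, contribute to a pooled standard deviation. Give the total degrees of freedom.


nu = sum_i (n_i - 1)
nu = ((9 - 1) + (19 - 1) + (12 - 1) + (20 - 1))
nu = 8 + 18 + 11 + 19
nu = 56

56


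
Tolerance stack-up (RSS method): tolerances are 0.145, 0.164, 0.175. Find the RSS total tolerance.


RSS = sqrt(0.145^2 + 0.164^2 + 0.175^2)
= sqrt(0.078546)
= 0.2803

0.2803


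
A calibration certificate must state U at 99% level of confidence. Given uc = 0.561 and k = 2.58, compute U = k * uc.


U = k * uc
U = 2.58 * 0.561
U = 1.4474

1.4474


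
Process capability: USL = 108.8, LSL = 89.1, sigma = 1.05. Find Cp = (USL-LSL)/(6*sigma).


Cp = (USL - LSL) / (6 * sigma)
= (108.8 - 89.1) / (6 * 1.05)
= 19.7000 / 6.3000
= 3.1270

3.1270


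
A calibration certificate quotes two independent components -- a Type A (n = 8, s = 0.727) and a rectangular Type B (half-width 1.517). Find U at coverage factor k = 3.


u_A = s / sqrt(n) = 0.727 / sqrt(8) = 0.25703331
u_B = half_width / sqrt(3) = 1.517 / sqrt(3) = 0.87584036
uc = sqrt(u_A^2 + u_B^2) = sqrt(0.25703331^2 + 0.87584036^2) = 0.91277733
U = k * uc = 3 * 0.91277733
U = 2.7383

2.7383


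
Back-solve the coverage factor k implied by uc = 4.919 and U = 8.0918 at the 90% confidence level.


k = U / uc
k = 8.0918 / 4.919
k = 1.645

1.645


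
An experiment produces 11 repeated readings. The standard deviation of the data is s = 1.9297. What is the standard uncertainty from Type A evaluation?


u_A = s / sqrt(n)
u_A = 1.9297 / sqrt(11)
u_A = 1.9297 / 3.3166248
u_A = 0.5818

0.5818


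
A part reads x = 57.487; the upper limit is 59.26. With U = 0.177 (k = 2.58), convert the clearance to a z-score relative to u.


u = U / k = 0.177 / 2.58 = 0.068604651
margin = |USL - x| = |59.26 - 57.487| = 1.773
z = margin / u = 1.773 / 0.068604651
z = 25.8437

25.8437


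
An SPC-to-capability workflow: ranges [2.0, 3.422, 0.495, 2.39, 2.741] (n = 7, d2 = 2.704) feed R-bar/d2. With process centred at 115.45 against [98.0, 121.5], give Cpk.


R_bar = (2.0 + 3.422 + 0.495 + 2.39 + 2.741) / 5 = 2.2096
sigma = R_bar / d2 = 2.2096 / 2.704 = 0.81715976
Cp = (USL - LSL)/(6*sigma) = (121.5 - 98.0)/(6*0.81715976) = 4.7930
Cpu = (121.5 - 115.45)/(3*0.81715976) = 2.4679
Cpl = (115.45 - 98.0)/(3*0.81715976) = 7.1182
Cpk = min(Cpu, Cpl) = 2.4679

2.4679


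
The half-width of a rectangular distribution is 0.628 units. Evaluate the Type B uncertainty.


u_B = half_width / sqrt(3)
u_B = 0.628 / 1.7320508
u_B = 0.3626

0.3626


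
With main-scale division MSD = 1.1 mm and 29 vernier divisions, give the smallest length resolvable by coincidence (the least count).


LC = MSD / n_div
= 1.1 / 29
= 0.0379

0.0379


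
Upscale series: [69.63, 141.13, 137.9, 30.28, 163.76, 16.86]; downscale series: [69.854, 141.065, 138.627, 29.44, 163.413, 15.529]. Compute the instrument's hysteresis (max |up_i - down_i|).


|69.63 - 69.854| = 0.2240
|141.13 - 141.065| = 0.0650
|137.9 - 138.627| = 0.7270
|30.28 - 29.44| = 0.8400
|163.76 - 163.413| = 0.3470
|16.86 - 15.529| = 1.3310
hysteresis = max(diffs) = 1.3310

1.3310


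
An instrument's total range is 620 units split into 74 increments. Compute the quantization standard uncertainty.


resolution = range / divisions
resolution = 620 / 74 = 8.3783784
u_res = resolution / (2*sqrt(3))
u_res = 8.3783784 / 3.4641016
u_res = 2.4186

2.4186


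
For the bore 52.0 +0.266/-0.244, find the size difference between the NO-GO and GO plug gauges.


GO = nominal - lower_tol (smallest hole = maximum material condition)
GO = 52.0 - 0.244 = 51.756
NO-GO = nominal + upper_tol (largest hole = least material condition)
NO-GO = 52.0 + 0.266 = 52.266
spread = NO-GO - GO = 52.266 - 51.756 = 0.5100

0.5100


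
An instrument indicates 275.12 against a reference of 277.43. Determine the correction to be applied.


Correction = standard - reading
= 277.43 - 275.12
= 2.3100

2.3100


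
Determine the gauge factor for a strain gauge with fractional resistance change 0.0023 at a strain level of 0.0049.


GF = (dR/R) / epsilon
= 0.0023 / 0.0049
= 0.4694

0.4694


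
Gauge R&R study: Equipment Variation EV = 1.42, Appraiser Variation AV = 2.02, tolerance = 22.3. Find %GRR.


GRR = sqrt(EV^2 + AV^2) = sqrt(1.42^2 + 2.02^2) = 2.4691699
%GRR = GRR / tol * 100 = 2.4691699 / 22.3 * 100
%GRR = 11.0725

11.0725


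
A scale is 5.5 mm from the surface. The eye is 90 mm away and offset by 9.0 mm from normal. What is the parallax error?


error = h * offset / d
= 5.5 * 9.0 / 90
= 0.5500

0.5500


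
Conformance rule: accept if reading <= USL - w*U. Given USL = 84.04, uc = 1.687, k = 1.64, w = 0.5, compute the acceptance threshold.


U = k * uc = 1.64 * 1.687 = 2.76668
guard band g = w * U = 0.5 * 2.76668 = 1.38334
AL = USL - g = 84.04 - 1.38334
AL = 82.6567

82.6567


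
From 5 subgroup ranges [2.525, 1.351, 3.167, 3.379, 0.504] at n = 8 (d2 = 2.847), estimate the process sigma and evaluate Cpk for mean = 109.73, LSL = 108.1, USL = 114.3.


R_bar = (2.525 + 1.351 + 3.167 + 3.379 + 0.504) / 5 = 2.1852
sigma = R_bar / d2 = 2.1852 / 2.847 = 0.76754478
Cp = (USL - LSL)/(6*sigma) = (114.3 - 108.1)/(6*0.76754478) = 1.3463
Cpu = (114.3 - 109.73)/(3*0.76754478) = 1.9847
Cpl = (109.73 - 108.1)/(3*0.76754478) = 0.7079
Cpk = min(Cpu, Cpl) = 0.7079

0.7079


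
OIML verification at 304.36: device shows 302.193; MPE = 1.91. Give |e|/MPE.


e = indication - reference = 302.193 - 304.36 = -2.1670
|e| = 2.1670
ratio = |e| / MPE = 2.1670 / 1.91
ratio = 1.1346

1.1346


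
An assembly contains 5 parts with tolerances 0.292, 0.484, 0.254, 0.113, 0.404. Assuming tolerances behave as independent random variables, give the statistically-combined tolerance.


RSS = sqrt(0.292^2 + 0.484^2 + 0.254^2 + 0.113^2 + 0.404^2)
= sqrt(0.560021)
= 0.7483

0.7483


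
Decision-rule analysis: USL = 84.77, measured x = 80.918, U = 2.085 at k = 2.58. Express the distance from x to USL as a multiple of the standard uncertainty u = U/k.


u = U / k = 2.085 / 2.58 = 0.80813953
margin = |USL - x| = |84.77 - 80.918| = 3.852
z = margin / u = 3.852 / 0.80813953
z = 4.7665

4.7665


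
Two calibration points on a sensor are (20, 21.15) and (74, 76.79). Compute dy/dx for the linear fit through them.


slope = (y2 - y1) / (x2 - x1)
= (76.79 - 21.15) / (74 - 20)
= 55.6400 / 54
= 1.0304

1.0304


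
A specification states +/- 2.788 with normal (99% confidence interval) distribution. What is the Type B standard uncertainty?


u_B = half_width / 2.576
u_B = 2.788 / 2.576
u_B = 1.0823

1.0823


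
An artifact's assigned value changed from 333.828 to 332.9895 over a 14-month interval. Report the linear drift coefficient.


rate = (v2 - v1) / months
= (332.9895 - 333.828) / 14
= -0.8385 / 14
= -0.0599

-0.0599


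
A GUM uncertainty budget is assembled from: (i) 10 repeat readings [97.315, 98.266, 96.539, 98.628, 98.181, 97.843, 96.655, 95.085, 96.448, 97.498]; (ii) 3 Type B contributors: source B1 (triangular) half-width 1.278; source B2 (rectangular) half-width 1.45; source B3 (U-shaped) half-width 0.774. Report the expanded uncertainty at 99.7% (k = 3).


mean = (97.315 + 98.266 + 96.539 + 98.628 + 98.181 + 97.843 + 96.655 + 95.085 + 96.448 + 97.498) / 10 = 97.2458
s = sqrt(sum((x - mean)^2)/(n-1)) = 1.0752301
u_A = s / sqrt(n) = 1.0752301 / sqrt(10) = 0.34001761
u_B1 = 1.278 / sqrt(6) = 0.52174132
u_B2 = 1.45 / sqrt(3) = 0.83715789
u_B3 = 0.774 / sqrt(2) = 0.54730065
uc = sqrt(0.34001761^2 + 0.52174132^2 + 0.83715789^2 + 0.54730065^2) = 1.1782179
U = k * uc = 3 * 1.1782179
U = 3.5347

3.5347
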